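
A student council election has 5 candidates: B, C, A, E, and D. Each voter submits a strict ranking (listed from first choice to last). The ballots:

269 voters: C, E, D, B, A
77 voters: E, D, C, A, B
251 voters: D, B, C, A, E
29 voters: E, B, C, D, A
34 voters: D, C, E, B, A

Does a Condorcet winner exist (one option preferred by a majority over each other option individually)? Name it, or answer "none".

Checking pairwise contests:
C beats B 380–280.
D beats C 362–298.
B beats A 583–77.
C beats E 554–106.
E beats D 375–285.
Every option loses at least one head-to-head, so there is no Condorcet winner.

none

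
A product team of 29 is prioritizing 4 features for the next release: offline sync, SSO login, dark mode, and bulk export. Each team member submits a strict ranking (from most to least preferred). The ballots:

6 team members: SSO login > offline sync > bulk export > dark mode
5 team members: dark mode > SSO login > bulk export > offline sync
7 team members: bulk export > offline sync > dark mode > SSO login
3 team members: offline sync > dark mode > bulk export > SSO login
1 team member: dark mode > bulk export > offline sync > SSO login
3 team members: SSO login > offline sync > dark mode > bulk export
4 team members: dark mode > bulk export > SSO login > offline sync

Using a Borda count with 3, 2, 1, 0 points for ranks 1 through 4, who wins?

offline sync: 6·2 + 5·0 + 7·2 + 3·3 + 1·1 + 3·2 + 4·0 = 42
SSO login: 6·3 + 5·2 + 7·0 + 3·0 + 1·0 + 3·3 + 4·1 = 41
dark mode: 6·0 + 5·3 + 7·1 + 3·2 + 1·3 + 3·1 + 4·3 = 46
bulk export: 6·1 + 5·1 + 7·3 + 3·1 + 1·2 + 3·0 + 4·2 = 45
dark mode has the highest Borda score (46).

dark mode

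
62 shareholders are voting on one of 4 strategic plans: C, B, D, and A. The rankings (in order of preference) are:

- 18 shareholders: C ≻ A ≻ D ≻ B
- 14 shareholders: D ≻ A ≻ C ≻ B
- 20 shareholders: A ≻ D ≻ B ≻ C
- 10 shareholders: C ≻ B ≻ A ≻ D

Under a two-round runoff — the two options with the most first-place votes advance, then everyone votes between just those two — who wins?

Round 1 first-place votes: C 28, B 0, D 14, A 20.
C and A advance.
Runoff: C is preferred to A by 28 voters; A by 34.
A wins the runoff.

A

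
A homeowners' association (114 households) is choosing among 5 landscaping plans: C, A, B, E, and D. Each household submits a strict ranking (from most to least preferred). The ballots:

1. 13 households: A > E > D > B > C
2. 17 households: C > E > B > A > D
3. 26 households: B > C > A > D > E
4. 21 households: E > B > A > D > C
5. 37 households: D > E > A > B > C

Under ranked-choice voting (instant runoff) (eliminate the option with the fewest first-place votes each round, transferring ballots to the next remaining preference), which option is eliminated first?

Round 1: C 17, A 13, B 26, E 21, D 37. Eliminate A.

A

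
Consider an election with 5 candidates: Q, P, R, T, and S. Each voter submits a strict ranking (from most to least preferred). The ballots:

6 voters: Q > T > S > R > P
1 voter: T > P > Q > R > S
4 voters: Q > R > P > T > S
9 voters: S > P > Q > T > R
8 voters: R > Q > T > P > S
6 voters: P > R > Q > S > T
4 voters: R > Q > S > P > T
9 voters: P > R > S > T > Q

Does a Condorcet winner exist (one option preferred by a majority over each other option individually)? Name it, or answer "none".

P vs Q: 25–22 for P.
P vs R: 25–22 for P.
P vs T: 32–15 for P.
P vs S: 28–19 for P.
P beats every other option head-to-head.

P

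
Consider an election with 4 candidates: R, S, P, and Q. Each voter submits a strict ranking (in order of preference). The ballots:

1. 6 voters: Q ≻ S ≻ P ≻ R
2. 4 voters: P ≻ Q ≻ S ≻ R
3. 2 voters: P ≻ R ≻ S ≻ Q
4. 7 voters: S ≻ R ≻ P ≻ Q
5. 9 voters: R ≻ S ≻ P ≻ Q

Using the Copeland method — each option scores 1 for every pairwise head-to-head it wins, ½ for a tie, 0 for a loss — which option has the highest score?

S

R: beats P and Q; loses to S → score 2.
S: beats R, P, and Q → score 3.
P: beats Q; loses to R and S → score 1.
Q: loses to R, S, and P → score 0.
S has the best pairwise record.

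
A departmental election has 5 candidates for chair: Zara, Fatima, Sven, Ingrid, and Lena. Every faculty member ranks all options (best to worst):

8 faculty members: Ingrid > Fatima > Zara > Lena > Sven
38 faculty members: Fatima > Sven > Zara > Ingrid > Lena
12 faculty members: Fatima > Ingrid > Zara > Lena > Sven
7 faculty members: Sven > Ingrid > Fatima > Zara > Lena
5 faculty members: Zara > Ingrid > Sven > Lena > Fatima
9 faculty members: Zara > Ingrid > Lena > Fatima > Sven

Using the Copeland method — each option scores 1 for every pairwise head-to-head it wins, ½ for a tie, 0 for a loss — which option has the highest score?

Fatima

Zara: beats Ingrid and Lena; loses to Fatima and Sven → score 2.
Fatima: beats Zara, Sven, Ingrid, and Lena → score 4.
Sven: beats Zara, Ingrid, and Lena; loses to Fatima → score 3.
Ingrid: beats Lena; loses to Zara, Fatima, and Sven → score 1.
Lena: loses to Zara, Fatima, Sven, and Ingrid → score 0.
Fatima has the best pairwise record.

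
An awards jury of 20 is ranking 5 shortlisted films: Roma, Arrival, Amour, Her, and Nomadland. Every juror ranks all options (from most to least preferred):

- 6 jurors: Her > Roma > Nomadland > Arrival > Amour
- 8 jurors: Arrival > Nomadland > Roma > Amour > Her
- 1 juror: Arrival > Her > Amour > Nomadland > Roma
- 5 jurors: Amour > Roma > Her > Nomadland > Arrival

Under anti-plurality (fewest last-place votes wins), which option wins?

Nomadland

Last-place votes: Roma 1, Arrival 5, Amour 6, Her 8, Nomadland 0.
Nomadland is ranked last by the fewest voters, so Nomadland wins.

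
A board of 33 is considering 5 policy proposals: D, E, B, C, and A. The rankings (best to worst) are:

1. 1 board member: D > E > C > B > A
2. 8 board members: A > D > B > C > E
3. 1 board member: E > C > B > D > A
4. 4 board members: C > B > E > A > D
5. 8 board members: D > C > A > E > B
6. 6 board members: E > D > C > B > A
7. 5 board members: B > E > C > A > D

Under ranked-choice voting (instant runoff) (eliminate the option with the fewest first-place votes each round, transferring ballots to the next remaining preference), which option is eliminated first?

C

Round 1: D 9, E 7, B 5, C 4, A 8. Eliminate C.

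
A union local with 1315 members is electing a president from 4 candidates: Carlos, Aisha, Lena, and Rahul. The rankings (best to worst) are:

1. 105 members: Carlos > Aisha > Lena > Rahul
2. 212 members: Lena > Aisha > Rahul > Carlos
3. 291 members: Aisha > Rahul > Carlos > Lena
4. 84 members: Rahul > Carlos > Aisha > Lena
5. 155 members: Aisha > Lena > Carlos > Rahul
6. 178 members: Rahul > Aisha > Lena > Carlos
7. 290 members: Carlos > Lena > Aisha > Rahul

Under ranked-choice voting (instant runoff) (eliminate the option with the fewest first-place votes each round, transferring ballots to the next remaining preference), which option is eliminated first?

Round 1: Carlos 395, Aisha 446, Lena 212, Rahul 262. Eliminate Lena.

Lena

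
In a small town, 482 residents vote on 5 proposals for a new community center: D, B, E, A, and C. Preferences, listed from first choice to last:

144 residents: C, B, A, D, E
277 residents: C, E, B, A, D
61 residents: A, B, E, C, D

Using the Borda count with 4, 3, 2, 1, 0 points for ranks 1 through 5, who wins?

D: 144·1 + 277·0 + 61·0 = 144
B: 144·3 + 277·2 + 61·3 = 1169
E: 144·0 + 277·3 + 61·2 = 953
A: 144·2 + 277·1 + 61·4 = 809
C: 144·4 + 277·4 + 61·1 = 1745
C has the highest Borda score (1745).

C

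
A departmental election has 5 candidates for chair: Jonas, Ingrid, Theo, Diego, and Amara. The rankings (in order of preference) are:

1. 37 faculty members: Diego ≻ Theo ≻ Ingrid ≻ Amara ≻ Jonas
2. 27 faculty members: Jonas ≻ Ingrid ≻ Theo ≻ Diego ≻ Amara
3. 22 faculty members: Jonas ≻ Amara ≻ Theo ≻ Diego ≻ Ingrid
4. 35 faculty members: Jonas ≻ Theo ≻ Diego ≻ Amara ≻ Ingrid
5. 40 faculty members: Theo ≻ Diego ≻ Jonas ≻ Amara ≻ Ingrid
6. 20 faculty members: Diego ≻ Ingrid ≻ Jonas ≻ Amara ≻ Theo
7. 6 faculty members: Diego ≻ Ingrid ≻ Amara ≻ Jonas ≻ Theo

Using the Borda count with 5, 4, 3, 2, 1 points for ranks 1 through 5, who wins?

Diego

Jonas: 37·1 + 27·5 + 22·5 + 35·5 + 40·3 + 20·3 + 6·2 = 649
Ingrid: 37·3 + 27·4 + 22·1 + 35·1 + 40·1 + 20·4 + 6·4 = 420
Theo: 37·4 + 27·3 + 22·3 + 35·4 + 40·5 + 20·1 + 6·1 = 661
Diego: 37·5 + 27·2 + 22·2 + 35·3 + 40·4 + 20·5 + 6·5 = 678
Amara: 37·2 + 27·1 + 22·4 + 35·2 + 40·2 + 20·2 + 6·3 = 397
Diego has the highest Borda score (678).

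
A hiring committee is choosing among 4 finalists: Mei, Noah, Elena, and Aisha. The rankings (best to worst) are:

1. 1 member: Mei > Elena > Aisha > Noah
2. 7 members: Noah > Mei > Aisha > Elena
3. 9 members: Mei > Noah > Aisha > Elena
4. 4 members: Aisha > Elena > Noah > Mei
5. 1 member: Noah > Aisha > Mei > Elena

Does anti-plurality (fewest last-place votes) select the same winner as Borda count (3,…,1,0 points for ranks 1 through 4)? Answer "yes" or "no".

no

Anti-plurality — last-place votes: Mei 4, Noah 1, Elena 17, Aisha 0. Winner: Aisha.
Borda — scores: Mei 45, Noah 46, Elena 10, Aisha 31. Winner: Noah.
The two methods disagree.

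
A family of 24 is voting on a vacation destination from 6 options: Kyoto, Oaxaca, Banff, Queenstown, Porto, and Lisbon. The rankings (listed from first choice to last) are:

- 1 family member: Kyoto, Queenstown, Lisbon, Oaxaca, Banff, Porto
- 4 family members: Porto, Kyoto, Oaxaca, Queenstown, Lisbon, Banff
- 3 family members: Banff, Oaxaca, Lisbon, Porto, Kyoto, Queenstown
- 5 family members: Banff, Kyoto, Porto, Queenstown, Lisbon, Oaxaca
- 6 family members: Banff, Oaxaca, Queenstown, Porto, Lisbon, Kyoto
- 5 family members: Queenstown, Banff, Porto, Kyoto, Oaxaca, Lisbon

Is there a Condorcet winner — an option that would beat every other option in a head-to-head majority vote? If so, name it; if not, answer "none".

Banff vs Kyoto: 19–5 for Banff.
Banff vs Oaxaca: 19–5 for Banff.
Banff vs Queenstown: 14–10 for Banff.
Banff vs Porto: 20–4 for Banff.
Banff vs Lisbon: 19–5 for Banff.
Banff beats every other option head-to-head.

Banff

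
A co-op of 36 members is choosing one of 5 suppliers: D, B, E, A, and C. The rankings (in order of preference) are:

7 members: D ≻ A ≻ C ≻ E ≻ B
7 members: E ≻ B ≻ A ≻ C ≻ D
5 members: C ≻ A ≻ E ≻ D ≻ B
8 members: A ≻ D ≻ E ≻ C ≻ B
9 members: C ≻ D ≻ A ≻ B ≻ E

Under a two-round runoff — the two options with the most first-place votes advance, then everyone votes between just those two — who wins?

A

Round 1 first-place votes: D 7, B 0, E 7, A 8, C 14.
C and A advance.
Runoff: C is preferred to A by 14 voters; A by 22.
A wins the runoff.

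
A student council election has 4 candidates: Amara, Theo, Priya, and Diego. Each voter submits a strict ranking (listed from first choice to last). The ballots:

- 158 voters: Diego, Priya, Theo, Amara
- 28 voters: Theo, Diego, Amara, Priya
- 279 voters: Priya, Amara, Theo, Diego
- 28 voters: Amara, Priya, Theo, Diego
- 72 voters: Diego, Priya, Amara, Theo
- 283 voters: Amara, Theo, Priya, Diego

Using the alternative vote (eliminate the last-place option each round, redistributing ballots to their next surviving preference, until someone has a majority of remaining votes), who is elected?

Priya

Round 1: Amara 311, Theo 28, Priya 279, Diego 230. Eliminate Theo.
Round 2: Amara 311, Priya 279, Diego 258. Eliminate Diego.
Round 3: Amara 339, Priya 509. Priya has a majority.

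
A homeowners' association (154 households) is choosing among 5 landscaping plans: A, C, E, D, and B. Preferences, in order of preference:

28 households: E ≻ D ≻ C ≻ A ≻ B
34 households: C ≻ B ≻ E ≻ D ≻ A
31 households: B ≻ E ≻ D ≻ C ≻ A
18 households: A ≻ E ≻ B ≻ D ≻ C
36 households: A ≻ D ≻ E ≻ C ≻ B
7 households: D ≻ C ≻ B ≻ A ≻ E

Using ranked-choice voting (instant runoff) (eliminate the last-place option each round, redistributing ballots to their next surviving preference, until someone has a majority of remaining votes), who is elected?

C

Round 1: A 54, C 34, E 28, D 7, B 31. Eliminate D.
Round 2: A 54, C 41, E 28, B 31. Eliminate E.
Round 3: A 54, C 69, B 31. Eliminate B.
Round 4: A 54, C 100. C has a majority.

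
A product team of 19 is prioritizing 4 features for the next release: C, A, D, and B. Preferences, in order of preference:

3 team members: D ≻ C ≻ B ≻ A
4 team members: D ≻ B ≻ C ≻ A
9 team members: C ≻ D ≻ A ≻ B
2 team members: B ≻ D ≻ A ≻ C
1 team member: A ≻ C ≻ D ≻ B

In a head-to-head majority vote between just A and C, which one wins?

Voters preferring A to C: 3; preferring C to A: 16.
C wins the head-to-head.

C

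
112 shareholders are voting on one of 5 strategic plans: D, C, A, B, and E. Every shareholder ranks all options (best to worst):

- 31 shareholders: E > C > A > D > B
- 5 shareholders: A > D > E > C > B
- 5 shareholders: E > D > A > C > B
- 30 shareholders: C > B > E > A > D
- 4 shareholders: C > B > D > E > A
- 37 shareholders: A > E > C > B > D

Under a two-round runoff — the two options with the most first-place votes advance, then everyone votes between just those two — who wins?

E

Round 1 first-place votes: D 0, C 34, A 42, B 0, E 36.
A and E advance.
Runoff: A is preferred to E by 42 voters; E by 70.
E wins the runoff.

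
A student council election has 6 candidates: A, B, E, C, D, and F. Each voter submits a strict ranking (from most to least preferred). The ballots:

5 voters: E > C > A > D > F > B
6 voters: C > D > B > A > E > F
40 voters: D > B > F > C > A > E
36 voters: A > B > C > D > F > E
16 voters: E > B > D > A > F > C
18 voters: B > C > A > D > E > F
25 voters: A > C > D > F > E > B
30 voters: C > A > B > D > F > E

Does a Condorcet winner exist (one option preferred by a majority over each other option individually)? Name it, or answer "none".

Checking pairwise contests:
C beats A 99–77.
A beats B 96–80.
A beats E 155–21.
B beats C 110–66.
A beats D 114–62.
A beats F 136–40.
Every option loses at least one head-to-head, so there is no Condorcet winner.

none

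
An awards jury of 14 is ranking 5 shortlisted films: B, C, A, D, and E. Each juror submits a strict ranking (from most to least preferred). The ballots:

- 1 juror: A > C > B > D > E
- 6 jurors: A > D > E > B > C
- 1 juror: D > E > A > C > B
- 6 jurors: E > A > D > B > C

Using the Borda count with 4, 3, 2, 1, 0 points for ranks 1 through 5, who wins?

B: 1·2 + 6·1 + 1·0 + 6·1 = 14
C: 1·3 + 6·0 + 1·1 + 6·0 = 4
A: 1·4 + 6·4 + 1·2 + 6·3 = 48
D: 1·1 + 6·3 + 1·4 + 6·2 = 35
E: 1·0 + 6·2 + 1·3 + 6·4 = 39
A has the highest Borda score (48).

A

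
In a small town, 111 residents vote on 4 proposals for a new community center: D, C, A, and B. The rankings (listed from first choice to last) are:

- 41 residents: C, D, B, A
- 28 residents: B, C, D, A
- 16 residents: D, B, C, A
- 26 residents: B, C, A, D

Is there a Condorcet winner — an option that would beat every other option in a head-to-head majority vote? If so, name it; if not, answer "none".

Checking pairwise contests:
C beats D 95–16.
B beats C 70–41.
D beats A 85–26.
D beats B 57–54.
Every option loses at least one head-to-head, so there is no Condorcet winner.

none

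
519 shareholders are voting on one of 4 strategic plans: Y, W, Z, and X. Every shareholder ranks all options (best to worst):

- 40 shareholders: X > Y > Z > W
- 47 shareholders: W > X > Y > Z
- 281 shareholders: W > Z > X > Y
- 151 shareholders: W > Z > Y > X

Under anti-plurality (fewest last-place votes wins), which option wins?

W

Last-place votes: Y 281, W 40, Z 47, X 151.
W is ranked last by the fewest voters, so W wins.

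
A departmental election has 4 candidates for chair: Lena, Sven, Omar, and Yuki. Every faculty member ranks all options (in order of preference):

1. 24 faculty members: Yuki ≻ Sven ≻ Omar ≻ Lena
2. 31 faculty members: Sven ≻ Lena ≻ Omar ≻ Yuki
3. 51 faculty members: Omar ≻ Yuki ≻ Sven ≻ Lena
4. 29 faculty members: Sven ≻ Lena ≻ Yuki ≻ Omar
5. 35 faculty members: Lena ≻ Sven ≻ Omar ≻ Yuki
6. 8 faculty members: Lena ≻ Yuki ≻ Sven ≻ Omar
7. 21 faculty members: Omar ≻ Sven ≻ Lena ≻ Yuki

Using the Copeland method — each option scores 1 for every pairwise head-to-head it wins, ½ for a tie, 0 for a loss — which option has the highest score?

Sven

Lena: beats Omar and Yuki; loses to Sven → score 2.
Sven: beats Lena, Omar, and Yuki → score 3.
Omar: beats Yuki; loses to Lena and Sven → score 1.
Yuki: loses to Lena, Sven, and Omar → score 0.
Sven has the best pairwise record.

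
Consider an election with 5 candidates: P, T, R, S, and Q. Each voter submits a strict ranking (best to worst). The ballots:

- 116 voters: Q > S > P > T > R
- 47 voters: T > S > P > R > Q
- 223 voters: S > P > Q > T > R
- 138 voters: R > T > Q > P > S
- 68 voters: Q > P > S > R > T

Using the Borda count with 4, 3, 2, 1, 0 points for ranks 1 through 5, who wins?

S

P: 116·2 + 47·2 + 223·3 + 138·1 + 68·3 = 1337
T: 116·1 + 47·4 + 223·1 + 138·3 + 68·0 = 941
R: 116·0 + 47·1 + 223·0 + 138·4 + 68·1 = 667
S: 116·3 + 47·3 + 223·4 + 138·0 + 68·2 = 1517
Q: 116·4 + 47·0 + 223·2 + 138·2 + 68·4 = 1458
S has the highest Borda score (1517).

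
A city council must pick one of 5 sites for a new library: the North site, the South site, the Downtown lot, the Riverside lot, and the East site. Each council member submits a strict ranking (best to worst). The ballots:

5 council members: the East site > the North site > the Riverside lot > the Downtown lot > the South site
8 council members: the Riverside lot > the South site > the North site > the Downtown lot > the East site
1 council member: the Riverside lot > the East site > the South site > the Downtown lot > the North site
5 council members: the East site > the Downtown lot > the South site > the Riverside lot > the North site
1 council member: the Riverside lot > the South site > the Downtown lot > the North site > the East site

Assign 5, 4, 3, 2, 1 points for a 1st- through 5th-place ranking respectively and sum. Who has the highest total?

the North site: 5·4 + 8·3 + 1·1 + 5·1 + 1·2 = 52
the South site: 5·1 + 8·4 + 1·3 + 5·3 + 1·4 = 59
the Downtown lot: 5·2 + 8·2 + 1·2 + 5·4 + 1·3 = 51
the Riverside lot: 5·3 + 8·5 + 1·5 + 5·2 + 1·5 = 75
the East site: 5·5 + 8·1 + 1·4 + 5·5 + 1·1 = 63
the Riverside lot has the highest Borda score (75).

the Riverside lot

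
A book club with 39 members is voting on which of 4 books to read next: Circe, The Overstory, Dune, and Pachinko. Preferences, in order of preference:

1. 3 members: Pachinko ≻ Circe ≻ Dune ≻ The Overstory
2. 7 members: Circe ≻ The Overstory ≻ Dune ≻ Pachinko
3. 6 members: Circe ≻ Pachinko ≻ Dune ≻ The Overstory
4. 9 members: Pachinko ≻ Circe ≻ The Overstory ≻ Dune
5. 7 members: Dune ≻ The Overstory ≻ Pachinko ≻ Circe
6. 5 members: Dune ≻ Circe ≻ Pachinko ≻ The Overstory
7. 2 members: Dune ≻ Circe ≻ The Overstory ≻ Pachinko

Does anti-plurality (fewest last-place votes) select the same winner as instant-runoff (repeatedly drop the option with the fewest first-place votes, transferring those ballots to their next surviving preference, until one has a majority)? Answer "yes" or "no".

yes

Anti-plurality — last-place votes: Circe 7, The Overstory 14, Dune 9, Pachinko 9. Winner: Circe.
Instant-runoff — R1 Circe 13, The Overstory 0, Dune 14, Pachinko 12 (The Overstory out); R2 Circe 13, Dune 14, Pachinko 12 (Pachinko out); R3 Circe 25, Dune 14 (Circe winner). Winner: Circe.
The two methods agree.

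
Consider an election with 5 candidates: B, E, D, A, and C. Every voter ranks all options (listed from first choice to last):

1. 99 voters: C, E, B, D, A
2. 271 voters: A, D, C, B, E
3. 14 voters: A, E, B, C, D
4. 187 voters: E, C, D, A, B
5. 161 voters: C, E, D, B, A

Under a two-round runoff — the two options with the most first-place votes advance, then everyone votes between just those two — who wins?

Round 1 first-place votes: B 0, E 187, D 0, A 285, C 260.
A and C advance.
Runoff: A is preferred to C by 285 voters; C by 447.
C wins the runoff.

C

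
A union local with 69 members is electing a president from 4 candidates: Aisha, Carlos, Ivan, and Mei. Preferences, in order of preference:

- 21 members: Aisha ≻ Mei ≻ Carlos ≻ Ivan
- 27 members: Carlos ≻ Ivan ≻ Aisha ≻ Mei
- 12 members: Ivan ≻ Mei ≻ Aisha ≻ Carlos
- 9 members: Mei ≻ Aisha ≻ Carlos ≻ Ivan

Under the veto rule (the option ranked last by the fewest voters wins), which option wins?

Aisha

Last-place votes: Aisha 0, Carlos 12, Ivan 30, Mei 27.
Aisha is ranked last by the fewest voters, so Aisha wins.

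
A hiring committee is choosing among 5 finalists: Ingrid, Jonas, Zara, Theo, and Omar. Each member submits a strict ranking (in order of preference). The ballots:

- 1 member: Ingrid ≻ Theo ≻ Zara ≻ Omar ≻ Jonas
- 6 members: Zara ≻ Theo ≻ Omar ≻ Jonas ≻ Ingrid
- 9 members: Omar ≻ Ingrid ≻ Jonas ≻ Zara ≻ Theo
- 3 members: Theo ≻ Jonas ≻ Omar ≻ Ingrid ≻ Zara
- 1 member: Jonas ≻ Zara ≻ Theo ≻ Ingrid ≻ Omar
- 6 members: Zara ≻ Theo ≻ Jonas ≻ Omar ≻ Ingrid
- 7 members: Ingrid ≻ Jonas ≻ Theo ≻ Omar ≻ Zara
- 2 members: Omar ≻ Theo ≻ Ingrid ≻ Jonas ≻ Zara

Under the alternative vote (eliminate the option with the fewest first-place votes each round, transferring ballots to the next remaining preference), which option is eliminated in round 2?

Round 1: Ingrid 8, Jonas 1, Zara 12, Theo 3, Omar 11. Eliminate Jonas.
Round 2: Ingrid 8, Zara 13, Theo 3, Omar 11. Eliminate Theo.

Theo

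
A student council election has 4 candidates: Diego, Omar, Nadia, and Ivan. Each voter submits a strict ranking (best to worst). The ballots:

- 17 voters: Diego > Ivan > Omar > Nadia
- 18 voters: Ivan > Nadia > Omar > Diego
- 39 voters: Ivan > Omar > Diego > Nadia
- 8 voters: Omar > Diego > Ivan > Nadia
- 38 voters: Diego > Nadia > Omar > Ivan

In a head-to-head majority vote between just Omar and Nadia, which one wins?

Voters preferring Omar to Nadia: 64; preferring Nadia to Omar: 56.
Omar wins the head-to-head.

Omar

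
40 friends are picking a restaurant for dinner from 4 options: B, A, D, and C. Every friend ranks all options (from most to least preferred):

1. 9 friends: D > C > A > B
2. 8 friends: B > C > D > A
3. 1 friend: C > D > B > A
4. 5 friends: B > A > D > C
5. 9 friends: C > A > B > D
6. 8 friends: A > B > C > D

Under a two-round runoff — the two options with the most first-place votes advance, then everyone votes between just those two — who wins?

B

Round 1 first-place votes: B 13, A 8, D 9, C 10.
B and C advance.
Runoff: B is preferred to C by 21 voters; C by 19.
B wins the runoff.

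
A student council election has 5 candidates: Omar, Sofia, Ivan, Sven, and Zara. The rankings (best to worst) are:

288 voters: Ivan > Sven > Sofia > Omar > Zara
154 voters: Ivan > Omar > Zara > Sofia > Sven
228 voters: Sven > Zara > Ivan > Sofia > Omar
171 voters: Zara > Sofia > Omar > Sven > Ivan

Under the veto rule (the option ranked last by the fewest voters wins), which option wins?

Sofia

Last-place votes: Omar 228, Sofia 0, Ivan 171, Sven 154, Zara 288.
Sofia is ranked last by the fewest voters, so Sofia wins.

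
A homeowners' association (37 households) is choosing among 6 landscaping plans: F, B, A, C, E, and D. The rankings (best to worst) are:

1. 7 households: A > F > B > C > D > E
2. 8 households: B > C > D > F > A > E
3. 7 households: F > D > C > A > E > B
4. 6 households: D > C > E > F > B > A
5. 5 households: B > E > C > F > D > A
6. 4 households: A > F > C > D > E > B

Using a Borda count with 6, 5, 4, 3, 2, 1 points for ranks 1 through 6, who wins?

C

F: 7·5 + 8·3 + 7·6 + 6·3 + 5·3 + 4·5 = 154
B: 7·4 + 8·6 + 7·1 + 6·2 + 5·6 + 4·1 = 129
A: 7·6 + 8·2 + 7·3 + 6·1 + 5·1 + 4·6 = 114
C: 7·3 + 8·5 + 7·4 + 6·5 + 5·4 + 4·4 = 155
E: 7·1 + 8·1 + 7·2 + 6·4 + 5·5 + 4·2 = 86
D: 7·2 + 8·4 + 7·5 + 6·6 + 5·2 + 4·3 = 139
C has the highest Borda score (155).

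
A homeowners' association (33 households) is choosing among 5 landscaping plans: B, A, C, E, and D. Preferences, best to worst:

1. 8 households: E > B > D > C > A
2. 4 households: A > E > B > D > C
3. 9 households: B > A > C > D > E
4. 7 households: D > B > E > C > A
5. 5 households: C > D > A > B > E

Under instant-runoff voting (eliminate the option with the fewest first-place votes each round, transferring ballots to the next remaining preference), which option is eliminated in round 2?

C

Round 1: B 9, A 4, C 5, E 8, D 7. Eliminate A.
Round 2: B 9, C 5, E 12, D 7. Eliminate C.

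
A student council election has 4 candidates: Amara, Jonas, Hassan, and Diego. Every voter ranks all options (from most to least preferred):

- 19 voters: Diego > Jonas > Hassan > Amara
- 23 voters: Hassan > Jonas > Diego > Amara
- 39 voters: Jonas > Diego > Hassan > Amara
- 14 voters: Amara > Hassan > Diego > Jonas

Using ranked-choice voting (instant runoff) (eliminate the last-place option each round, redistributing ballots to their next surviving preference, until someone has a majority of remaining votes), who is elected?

Jonas

Round 1: Amara 14, Jonas 39, Hassan 23, Diego 19. Eliminate Amara.
Round 2: Jonas 39, Hassan 37, Diego 19. Eliminate Diego.
Round 3: Jonas 58, Hassan 37. Jonas has a majority.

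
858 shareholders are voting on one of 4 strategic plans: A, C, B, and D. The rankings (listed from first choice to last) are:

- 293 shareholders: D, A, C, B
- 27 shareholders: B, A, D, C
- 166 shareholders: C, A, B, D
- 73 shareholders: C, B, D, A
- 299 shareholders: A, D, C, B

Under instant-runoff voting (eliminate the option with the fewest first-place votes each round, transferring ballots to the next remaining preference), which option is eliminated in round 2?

C

Round 1: A 299, C 239, B 27, D 293. Eliminate B.
Round 2: A 326, C 239, D 293. Eliminate C.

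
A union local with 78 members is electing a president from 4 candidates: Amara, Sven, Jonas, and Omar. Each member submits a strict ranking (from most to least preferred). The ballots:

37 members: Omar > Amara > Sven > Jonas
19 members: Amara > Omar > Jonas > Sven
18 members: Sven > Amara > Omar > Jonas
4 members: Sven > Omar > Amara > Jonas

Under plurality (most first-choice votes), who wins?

First-place votes: Amara 19, Sven 22, Jonas 0, Omar 37.
Omar has the most first-place votes.

Omar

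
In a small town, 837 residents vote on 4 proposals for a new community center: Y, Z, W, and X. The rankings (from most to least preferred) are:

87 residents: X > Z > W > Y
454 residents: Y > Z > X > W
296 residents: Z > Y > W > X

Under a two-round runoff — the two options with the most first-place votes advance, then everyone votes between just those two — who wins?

Y

Round 1 first-place votes: Y 454, Z 296, W 0, X 87.
Y and Z advance.
Runoff: Y is preferred to Z by 454 voters; Z by 383.
Y wins the runoff.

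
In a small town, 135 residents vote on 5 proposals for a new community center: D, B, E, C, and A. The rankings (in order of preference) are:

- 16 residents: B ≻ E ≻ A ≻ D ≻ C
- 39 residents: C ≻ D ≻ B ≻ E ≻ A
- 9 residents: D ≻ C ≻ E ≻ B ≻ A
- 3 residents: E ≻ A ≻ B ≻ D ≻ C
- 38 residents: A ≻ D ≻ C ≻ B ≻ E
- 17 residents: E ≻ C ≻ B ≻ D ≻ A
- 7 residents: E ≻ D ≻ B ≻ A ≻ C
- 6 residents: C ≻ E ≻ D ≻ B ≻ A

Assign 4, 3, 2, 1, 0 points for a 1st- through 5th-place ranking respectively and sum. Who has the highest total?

D: 16·1 + 39·3 + 9·4 + 3·1 + 38·3 + 17·1 + 7·3 + 6·2 = 336
B: 16·4 + 39·2 + 9·1 + 3·2 + 38·1 + 17·2 + 7·2 + 6·1 = 249
E: 16·3 + 39·1 + 9·2 + 3·4 + 38·0 + 17·4 + 7·4 + 6·3 = 231
C: 16·0 + 39·4 + 9·3 + 3·0 + 38·2 + 17·3 + 7·0 + 6·4 = 334
A: 16·2 + 39·0 + 9·0 + 3·3 + 38·4 + 17·0 + 7·1 + 6·0 = 200
D has the highest Borda score (336).

D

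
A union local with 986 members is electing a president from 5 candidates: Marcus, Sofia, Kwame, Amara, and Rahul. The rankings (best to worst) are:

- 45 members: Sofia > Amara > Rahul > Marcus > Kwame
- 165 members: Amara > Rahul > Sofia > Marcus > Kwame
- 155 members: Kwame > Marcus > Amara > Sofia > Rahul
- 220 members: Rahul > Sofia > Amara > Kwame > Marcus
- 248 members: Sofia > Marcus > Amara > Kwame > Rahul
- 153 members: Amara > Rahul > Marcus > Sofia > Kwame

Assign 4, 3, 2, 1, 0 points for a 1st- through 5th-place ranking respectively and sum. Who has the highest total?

Marcus: 45·1 + 165·1 + 155·3 + 220·0 + 248·3 + 153·2 = 1725
Sofia: 45·4 + 165·2 + 155·1 + 220·3 + 248·4 + 153·1 = 2470
Kwame: 45·0 + 165·0 + 155·4 + 220·1 + 248·1 + 153·0 = 1088
Amara: 45·3 + 165·4 + 155·2 + 220·2 + 248·2 + 153·4 = 2653
Rahul: 45·2 + 165·3 + 155·0 + 220·4 + 248·0 + 153·3 = 1924
Amara has the highest Borda score (2653).

Amara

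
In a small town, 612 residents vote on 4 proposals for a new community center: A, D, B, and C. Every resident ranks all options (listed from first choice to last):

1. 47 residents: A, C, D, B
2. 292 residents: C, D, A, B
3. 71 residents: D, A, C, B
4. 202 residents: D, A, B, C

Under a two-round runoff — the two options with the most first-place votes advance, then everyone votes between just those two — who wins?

C

Round 1 first-place votes: A 47, D 273, B 0, C 292.
C and D advance.
Runoff: C is preferred to D by 339 voters; D by 273.
C wins the runoff.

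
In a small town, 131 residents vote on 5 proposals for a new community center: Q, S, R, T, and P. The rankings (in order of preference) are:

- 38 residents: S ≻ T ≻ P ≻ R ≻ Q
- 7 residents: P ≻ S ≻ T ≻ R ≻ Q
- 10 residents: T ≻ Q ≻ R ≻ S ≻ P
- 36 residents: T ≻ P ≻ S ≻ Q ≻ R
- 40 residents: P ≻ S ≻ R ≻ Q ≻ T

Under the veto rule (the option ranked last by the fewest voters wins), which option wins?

S

Last-place votes: Q 45, S 0, R 36, T 40, P 10.
S is ranked last by the fewest voters, so S wins.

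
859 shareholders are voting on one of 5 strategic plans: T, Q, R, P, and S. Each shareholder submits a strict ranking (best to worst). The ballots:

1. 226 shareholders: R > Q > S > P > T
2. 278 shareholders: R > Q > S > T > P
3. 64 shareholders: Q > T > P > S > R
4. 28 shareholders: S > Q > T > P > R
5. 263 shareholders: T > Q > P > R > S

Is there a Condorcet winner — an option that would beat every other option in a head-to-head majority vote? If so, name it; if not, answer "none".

R vs T: 504–355 for R.
R vs Q: 504–355 for R.
R vs P: 504–355 for R.
R vs S: 767–92 for R.
R beats every other option head-to-head.

R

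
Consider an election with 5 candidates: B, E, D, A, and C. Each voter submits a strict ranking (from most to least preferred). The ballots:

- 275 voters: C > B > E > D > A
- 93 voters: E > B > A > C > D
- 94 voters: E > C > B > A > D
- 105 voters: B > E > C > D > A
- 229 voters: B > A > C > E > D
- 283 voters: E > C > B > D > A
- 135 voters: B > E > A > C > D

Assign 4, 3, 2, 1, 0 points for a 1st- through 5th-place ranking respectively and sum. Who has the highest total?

B: 275·3 + 93·3 + 94·2 + 105·4 + 229·4 + 283·2 + 135·4 = 3734
E: 275·2 + 93·4 + 94·4 + 105·3 + 229·1 + 283·4 + 135·3 = 3379
D: 275·1 + 93·0 + 94·0 + 105·1 + 229·0 + 283·1 + 135·0 = 663
A: 275·0 + 93·2 + 94·1 + 105·0 + 229·3 + 283·0 + 135·2 = 1237
C: 275·4 + 93·1 + 94·3 + 105·2 + 229·2 + 283·3 + 135·1 = 3127
B has the highest Borda score (3734).

B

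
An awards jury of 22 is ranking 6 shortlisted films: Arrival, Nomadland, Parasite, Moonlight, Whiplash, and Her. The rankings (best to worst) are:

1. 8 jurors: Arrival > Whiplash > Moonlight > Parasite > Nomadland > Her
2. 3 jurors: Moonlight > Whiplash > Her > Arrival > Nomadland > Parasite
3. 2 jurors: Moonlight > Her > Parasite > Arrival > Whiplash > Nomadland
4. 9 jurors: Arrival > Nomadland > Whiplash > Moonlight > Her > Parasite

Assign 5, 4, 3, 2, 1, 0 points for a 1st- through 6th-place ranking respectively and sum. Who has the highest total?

Arrival: 8·5 + 3·2 + 2·2 + 9·5 = 95
Nomadland: 8·1 + 3·1 + 2·0 + 9·4 = 47
Parasite: 8·2 + 3·0 + 2·3 + 9·0 = 22
Moonlight: 8·3 + 3·5 + 2·5 + 9·2 = 67
Whiplash: 8·4 + 3·4 + 2·1 + 9·3 = 73
Her: 8·0 + 3·3 + 2·4 + 9·1 = 26
Arrival has the highest Borda score (95).

Arrival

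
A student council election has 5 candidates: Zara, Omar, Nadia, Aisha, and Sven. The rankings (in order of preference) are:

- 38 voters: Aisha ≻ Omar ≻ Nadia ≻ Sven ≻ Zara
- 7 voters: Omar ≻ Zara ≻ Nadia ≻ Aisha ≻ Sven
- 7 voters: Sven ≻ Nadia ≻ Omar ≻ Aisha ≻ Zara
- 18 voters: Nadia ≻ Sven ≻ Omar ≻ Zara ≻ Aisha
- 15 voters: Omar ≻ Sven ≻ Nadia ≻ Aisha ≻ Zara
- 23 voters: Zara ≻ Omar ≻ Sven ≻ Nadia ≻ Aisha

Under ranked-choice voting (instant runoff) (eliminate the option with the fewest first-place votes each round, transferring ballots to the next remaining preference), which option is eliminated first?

Round 1: Zara 23, Omar 22, Nadia 18, Aisha 38, Sven 7. Eliminate Sven.

Sven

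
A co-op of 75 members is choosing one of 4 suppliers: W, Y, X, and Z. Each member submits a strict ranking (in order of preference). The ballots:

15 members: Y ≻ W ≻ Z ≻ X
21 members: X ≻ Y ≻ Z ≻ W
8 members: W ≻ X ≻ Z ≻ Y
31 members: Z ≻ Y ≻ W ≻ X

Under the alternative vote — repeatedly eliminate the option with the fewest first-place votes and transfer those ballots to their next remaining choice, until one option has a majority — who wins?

Round 1: W 8, Y 15, X 21, Z 31. Eliminate W.
Round 2: Y 15, X 29, Z 31. Eliminate Y.
Round 3: X 29, Z 46. Z has a majority.

Z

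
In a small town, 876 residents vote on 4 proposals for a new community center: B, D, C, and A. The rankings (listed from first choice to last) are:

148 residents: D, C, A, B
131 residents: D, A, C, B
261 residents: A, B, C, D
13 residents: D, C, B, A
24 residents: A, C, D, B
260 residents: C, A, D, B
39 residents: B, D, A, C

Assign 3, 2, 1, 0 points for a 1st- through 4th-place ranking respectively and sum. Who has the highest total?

A

B: 148·0 + 131·0 + 261·2 + 13·1 + 24·0 + 260·0 + 39·3 = 652
D: 148·3 + 131·3 + 261·0 + 13·3 + 24·1 + 260·1 + 39·2 = 1238
C: 148·2 + 131·1 + 261·1 + 13·2 + 24·2 + 260·3 + 39·0 = 1542
A: 148·1 + 131·2 + 261·3 + 13·0 + 24·3 + 260·2 + 39·1 = 1824
A has the highest Borda score (1824).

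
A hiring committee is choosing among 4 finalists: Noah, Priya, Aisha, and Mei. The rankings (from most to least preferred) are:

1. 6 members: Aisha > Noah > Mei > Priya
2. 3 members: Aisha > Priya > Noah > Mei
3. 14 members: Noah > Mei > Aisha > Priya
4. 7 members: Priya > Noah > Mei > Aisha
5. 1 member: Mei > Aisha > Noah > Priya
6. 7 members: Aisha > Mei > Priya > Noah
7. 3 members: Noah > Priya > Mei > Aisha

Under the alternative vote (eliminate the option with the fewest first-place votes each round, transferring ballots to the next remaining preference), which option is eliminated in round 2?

Round 1: Noah 17, Priya 7, Aisha 16, Mei 1. Eliminate Mei.
Round 2: Noah 17, Priya 7, Aisha 17. Eliminate Priya.

Priya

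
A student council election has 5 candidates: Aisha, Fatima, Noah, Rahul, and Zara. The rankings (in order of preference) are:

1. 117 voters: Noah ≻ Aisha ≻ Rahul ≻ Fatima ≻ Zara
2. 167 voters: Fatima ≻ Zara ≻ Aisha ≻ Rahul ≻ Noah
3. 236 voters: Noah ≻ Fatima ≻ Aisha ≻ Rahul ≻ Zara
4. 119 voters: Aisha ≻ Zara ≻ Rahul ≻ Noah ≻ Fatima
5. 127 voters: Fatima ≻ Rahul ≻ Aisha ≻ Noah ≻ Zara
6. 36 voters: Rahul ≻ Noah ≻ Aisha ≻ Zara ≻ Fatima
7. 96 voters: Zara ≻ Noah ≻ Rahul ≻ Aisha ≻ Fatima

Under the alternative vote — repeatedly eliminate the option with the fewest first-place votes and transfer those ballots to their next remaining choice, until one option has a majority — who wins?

Noah

Round 1: Aisha 119, Fatima 294, Noah 353, Rahul 36, Zara 96. Eliminate Rahul.
Round 2: Aisha 119, Fatima 294, Noah 389, Zara 96. Eliminate Zara.
Round 3: Aisha 119, Fatima 294, Noah 485. Noah has a majority.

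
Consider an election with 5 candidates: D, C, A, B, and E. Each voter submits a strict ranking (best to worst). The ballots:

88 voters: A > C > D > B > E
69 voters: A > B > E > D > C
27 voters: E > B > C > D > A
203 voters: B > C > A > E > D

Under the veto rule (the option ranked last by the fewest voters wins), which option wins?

Last-place votes: D 203, C 69, A 27, B 0, E 88.
B is ranked last by the fewest voters, so B wins.

B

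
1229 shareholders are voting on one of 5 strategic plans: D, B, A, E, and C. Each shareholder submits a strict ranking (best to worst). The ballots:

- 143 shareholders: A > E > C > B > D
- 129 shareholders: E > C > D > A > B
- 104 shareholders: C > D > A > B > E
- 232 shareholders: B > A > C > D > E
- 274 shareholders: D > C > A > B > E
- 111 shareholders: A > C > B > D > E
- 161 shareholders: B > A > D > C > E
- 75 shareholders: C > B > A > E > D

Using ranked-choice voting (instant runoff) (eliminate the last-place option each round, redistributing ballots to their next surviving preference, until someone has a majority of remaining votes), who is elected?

Round 1: D 274, B 393, A 254, E 129, C 179. Eliminate E.
Round 2: D 274, B 393, A 254, C 308. Eliminate A.
Round 3: D 274, B 393, C 562. Eliminate D.
Round 4: B 393, C 836. C has a majority.

C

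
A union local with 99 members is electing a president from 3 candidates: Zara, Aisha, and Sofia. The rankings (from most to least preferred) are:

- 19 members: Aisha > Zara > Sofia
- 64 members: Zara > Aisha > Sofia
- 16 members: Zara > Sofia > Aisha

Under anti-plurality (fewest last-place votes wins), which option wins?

Last-place votes: Zara 0, Aisha 16, Sofia 83.
Zara is ranked last by the fewest voters, so Zara wins.

Zara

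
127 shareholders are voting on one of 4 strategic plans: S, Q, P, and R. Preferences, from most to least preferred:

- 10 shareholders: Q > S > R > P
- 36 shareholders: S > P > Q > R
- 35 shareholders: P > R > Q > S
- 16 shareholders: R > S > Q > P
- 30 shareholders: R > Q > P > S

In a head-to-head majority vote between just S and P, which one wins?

Voters preferring S to P: 62; preferring P to S: 65.
P wins the head-to-head.

P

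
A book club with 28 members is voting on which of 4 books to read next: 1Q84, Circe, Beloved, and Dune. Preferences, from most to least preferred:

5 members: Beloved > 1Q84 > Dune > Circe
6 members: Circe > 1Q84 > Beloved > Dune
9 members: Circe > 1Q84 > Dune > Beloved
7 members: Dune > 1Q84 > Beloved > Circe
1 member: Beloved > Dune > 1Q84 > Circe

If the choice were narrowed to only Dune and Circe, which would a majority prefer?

Voters preferring Dune to Circe: 13; preferring Circe to Dune: 15.
Circe wins the head-to-head.

Circe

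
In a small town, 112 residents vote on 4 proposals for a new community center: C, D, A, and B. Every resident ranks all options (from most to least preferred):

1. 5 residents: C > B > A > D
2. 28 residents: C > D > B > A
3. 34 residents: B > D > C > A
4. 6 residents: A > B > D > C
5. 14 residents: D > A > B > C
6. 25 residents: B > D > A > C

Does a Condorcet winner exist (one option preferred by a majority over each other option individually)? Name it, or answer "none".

B vs C: 79–33 for B.
B vs D: 70–42 for B.
B vs A: 92–20 for B.
B beats every other option head-to-head.

B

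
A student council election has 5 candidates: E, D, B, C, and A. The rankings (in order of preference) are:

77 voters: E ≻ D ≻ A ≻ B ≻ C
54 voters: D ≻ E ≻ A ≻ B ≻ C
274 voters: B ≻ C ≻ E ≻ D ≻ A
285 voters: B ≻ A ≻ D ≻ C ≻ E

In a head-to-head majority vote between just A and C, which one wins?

A

Voters preferring A to C: 416; preferring C to A: 274.
A wins the head-to-head.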